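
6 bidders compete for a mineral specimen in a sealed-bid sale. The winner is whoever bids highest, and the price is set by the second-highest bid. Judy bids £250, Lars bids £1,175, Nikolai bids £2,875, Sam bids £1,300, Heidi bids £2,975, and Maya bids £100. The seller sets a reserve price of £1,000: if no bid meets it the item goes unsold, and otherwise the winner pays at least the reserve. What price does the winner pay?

Ranking the bids: Heidi £2,975, then Nikolai £2,875, then Sam £1,300, then Lars £1,175, then Judy £250, then Maya £100.
Heidi has the highest bid, so Heidi wins.
The second-highest bid is £2,875, which exceeds the reserve, so that sets the price.

£2,875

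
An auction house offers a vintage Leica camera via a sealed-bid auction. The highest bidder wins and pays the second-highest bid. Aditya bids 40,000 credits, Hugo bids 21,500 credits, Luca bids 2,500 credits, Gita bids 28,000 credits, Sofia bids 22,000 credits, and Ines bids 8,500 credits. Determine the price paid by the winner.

The winner pays 28,000 credits.

Ordered from highest: Aditya 40,000 credits, then Gita 28,000 credits, then Sofia 22,000 credits, then Hugo 21,500 credits, then Ines 8,500 credits, then Luca 2,500 credits.
Aditya has the highest bid, so Aditya wins.
The second-highest bid is 28,000 credits, so that is what Aditya pays.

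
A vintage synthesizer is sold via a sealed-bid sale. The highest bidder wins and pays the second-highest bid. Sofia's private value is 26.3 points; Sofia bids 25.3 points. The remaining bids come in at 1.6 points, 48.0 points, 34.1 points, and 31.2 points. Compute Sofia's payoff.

0.0 points

Highest competing bid: 48.0 points.
Sofia's bid 25.3 points is not the highest, so Sofia loses, pays nothing, and earns zero payoff.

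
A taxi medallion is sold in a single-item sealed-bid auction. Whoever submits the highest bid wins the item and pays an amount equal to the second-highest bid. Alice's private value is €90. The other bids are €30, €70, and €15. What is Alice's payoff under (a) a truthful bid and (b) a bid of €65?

The highest competing bid is €70.
Bidding truthfully at €90: Alice has the top bid, wins, and pays the second-highest bid €70. Payoff = €90 − €70 = €20.
Bidding €65: the top bid is €70 (a rival), so Alice loses. Payoff = €0.
Deviating from a truthful bid can only lose payoff in a second-price auction — never gain.

Truthful: €20; alternative: €0.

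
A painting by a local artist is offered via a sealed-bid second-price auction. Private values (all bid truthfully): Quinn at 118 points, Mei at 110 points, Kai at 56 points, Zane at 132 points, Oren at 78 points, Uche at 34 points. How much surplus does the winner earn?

Winner's surplus: 14 points.

Sorted high to low: Zane 132 points; Quinn 118 points; Mei 110 points; Oren 78 points; Kai 56 points; Uche 34 points.
Zane wins with the top bid and pays the second-highest, 118 points.
Surplus = 132 points − 118 points = 14 points.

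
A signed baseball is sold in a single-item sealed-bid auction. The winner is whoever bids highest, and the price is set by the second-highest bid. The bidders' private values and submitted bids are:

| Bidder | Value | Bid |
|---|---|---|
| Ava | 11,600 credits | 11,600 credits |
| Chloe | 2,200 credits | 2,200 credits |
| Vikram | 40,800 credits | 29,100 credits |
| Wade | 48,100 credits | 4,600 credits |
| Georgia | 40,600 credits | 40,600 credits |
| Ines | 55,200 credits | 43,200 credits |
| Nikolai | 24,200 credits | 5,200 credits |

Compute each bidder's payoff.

Ranking the bids: Ines 43,200 credits; Georgia 40,600 credits; Vikram 29,100 credits; Ava 11,600 credits; Nikolai 5,200 credits; Wade 4,600 credits; Chloe 2,200 credits.
Ines has the top bid and wins; the price is the second-highest bid, 40,600 credits.
Ines's payoff = 55,200 credits − 40,600 credits = 14,600 credits. All other bidders lose, so their payoff is 0.

Ava 0 credits, Chloe 0 credits, Vikram 0 credits, Wade 0 credits, Georgia 0 credits, Ines 14,600 credits, Nikolai 0 credits.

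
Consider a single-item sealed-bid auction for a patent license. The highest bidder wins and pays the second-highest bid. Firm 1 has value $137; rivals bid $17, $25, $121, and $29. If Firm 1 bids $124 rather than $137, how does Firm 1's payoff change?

The highest competing bid is $121.
Bidding truthfully at $137: Firm 1 has the top bid, wins, and pays the second-highest bid $121. Payoff = $137 − $121 = $16.
Bidding $124: Firm 1 has the top bid, wins, and pays the second-highest bid $121. Payoff = $137 − $121 = $16.
Change = $16 − $16 = $0.
The bid only affects whether you win, not the price — here both bids land on the same side of the top rival bid, so the deviation is payoff-neutral.

Change in payoff: $0.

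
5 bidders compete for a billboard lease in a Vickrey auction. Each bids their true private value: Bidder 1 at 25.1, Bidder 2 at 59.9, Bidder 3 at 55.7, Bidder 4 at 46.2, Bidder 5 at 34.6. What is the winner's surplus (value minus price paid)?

Ranking the bids: Bidder 2 59.9, then Bidder 3 55.7, then Bidder 4 46.2, then Bidder 5 34.6, then Bidder 1 25.1.
Bidder 2 wins with the top bid and pays the second-highest, 55.7.
Surplus = 59.9 − 55.7 = 4.2.

4.2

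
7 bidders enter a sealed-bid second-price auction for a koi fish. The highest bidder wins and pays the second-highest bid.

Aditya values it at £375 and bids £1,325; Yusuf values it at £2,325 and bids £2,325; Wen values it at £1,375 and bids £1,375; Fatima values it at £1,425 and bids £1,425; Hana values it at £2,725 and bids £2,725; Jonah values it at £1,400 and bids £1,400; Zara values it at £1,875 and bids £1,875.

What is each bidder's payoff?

Bids in descending order: Hana £2,725; Yusuf £2,325; Zara £1,875; Fatima £1,425; Jonah £1,400; Wen £1,375; Aditya £1,325.
Hana has the top bid and wins; the price is the second-highest bid, £2,325.
Hana's payoff = £2,725 − £2,325 = £400. All other bidders lose, so their payoff is 0.

Payoffs: Aditya £0, Yusuf £0, Wen £0, Fatima £0, Hana £400, Jonah £0, Zara £0.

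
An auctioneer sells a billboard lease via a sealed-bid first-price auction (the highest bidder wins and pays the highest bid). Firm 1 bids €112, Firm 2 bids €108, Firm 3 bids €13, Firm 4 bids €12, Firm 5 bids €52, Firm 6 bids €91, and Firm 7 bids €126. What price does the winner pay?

Bids in descending order: Firm 7 €126; Firm 1 €112; Firm 2 €108; Firm 6 €91; Firm 5 €52; Firm 3 €13; Firm 4 €12.
Firm 7 is the highest bidder, so Firm 7 wins.
Under the first-price rule, the price is the highest bid: €126.

Price paid: €126.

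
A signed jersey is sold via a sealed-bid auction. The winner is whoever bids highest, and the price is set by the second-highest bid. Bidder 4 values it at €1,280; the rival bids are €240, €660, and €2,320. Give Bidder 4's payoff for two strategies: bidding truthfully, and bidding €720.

The highest competing bid is €2,320.
Bidding truthfully at €1,280: the top bid is €2,320 (a rival), so Bidder 4 loses. Payoff = €0.
Bidding €720: the top bid is €2,320 (a rival), so Bidder 4 loses. Payoff = €0.

Truthful: €0; alternative: €0.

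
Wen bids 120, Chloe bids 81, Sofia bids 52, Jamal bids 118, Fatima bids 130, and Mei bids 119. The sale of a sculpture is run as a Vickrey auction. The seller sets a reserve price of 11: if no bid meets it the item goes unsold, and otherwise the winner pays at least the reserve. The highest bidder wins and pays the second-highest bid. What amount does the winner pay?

The winner pays 120.

Ordered from highest: Fatima 130 > Wen 120 > Mei 119 > Jamal 118 > Chloe 81 > Sofia 52.
Fatima has the highest bid, so Fatima wins.
The second-highest bid is 120, which exceeds the reserve, so that sets the price.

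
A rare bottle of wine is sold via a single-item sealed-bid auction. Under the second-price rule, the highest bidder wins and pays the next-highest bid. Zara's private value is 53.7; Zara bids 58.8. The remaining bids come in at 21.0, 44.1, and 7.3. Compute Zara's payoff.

Highest competing bid: 44.1.
Zara's bid 58.8 is the highest overall, so Zara wins and pays the second-highest bid, 44.1.
Payoff = value − price = 53.7 − 44.1 = 9.6.

Payoff = 9.6.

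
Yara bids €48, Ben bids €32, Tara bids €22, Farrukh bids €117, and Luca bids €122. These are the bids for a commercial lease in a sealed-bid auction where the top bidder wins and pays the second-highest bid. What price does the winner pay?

Bids in descending order: Luca €122 > Farrukh €117 > Yara €48 > Ben €32 > Tara €22.
Luca is the highest bidder, so Luca wins.
Under the second-price rule, the price is the second-highest bid: €117.

The winner pays €117.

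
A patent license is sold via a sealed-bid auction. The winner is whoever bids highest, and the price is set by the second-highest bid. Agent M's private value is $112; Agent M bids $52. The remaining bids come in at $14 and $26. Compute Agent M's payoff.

Payoff = $86.

Highest competing bid: $26.
Agent M's bid $52 is the highest overall, so Agent M wins and pays the second-highest bid, $26.
Payoff = value − price = $112 − $26 = $86.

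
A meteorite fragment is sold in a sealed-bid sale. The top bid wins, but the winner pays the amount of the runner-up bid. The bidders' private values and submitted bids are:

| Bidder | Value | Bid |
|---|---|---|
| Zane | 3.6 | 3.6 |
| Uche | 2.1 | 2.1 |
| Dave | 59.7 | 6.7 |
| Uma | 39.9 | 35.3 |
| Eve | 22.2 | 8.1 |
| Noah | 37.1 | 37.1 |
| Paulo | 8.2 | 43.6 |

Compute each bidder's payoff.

Payoffs: Zane 0.0, Uche 0.0, Dave 0.0, Uma 0.0, Eve 0.0, Noah 0.0, Paulo -28.9.

Ranking the bids: Paulo 43.6, then Noah 37.1, then Uma 35.3, then Eve 8.1, then Dave 6.7, then Zane 3.6, then Uche 2.1.
Paulo has the top bid and wins; the price is the second-highest bid, 37.1.
Paulo's payoff = 8.2 − 37.1 = -28.9. All other bidders lose, so their payoff is 0.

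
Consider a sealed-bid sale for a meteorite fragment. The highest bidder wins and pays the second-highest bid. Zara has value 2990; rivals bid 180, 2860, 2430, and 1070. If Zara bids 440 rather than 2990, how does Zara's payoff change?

The highest competing bid is 2860.
Bidding truthfully at 2990: Zara has the top bid, wins, and pays the second-highest bid 2860. Payoff = 2990 − 2860 = 130.
Bidding 440: the top bid is 2860 (a rival), so Zara loses. Payoff = 0.
Change = 0 − 130 = -130.
Deviating from a truthful bid can only lose payoff in a second-price auction — never gain.

Payoff change: -130.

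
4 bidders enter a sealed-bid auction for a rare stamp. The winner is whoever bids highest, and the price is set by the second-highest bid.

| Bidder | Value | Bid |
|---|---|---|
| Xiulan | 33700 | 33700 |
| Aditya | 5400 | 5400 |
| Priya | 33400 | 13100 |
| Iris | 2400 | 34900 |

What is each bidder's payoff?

Sorted high to low: Iris 34900; Xiulan 33700; Priya 13100; Aditya 5400.
Iris has the top bid and wins; the price is the second-highest bid, 33700.
Iris's payoff = 2400 − 33700 = -31300. All other bidders lose, so their payoff is 0.

Xiulan 0, Aditya 0, Priya 0, Iris -31300.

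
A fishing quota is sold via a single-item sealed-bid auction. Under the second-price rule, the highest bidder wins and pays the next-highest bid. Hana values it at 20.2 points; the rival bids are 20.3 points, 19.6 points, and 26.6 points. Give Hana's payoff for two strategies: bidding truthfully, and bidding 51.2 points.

Truthful: 0.0 points; alternative: -6.4 points.

The highest competing bid is 26.6 points.
Bidding truthfully at 20.2 points: the top bid is 26.6 points (a rival), so Hana loses. Payoff = 0.0 points.
Bidding 51.2 points: Hana has the top bid, wins, and pays the second-highest bid 26.6 points. Payoff = 20.2 points − 26.6 points = -6.4 points.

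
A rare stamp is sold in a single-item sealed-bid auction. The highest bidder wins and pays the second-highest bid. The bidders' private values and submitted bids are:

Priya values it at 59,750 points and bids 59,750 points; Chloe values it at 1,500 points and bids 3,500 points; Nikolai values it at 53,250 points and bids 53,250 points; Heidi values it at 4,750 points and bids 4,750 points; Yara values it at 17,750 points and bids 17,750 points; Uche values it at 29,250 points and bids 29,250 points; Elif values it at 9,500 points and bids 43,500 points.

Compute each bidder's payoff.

Sorted high to low: Priya 59,750 points; Nikolai 53,250 points; Elif 43,500 points; Uche 29,250 points; Yara 17,750 points; Heidi 4,750 points; Chloe 3,500 points.
Priya has the top bid and wins; the price is the second-highest bid, 53,250 points.
Priya's payoff = 59,750 points − 53,250 points = 6,500 points. All other bidders lose, so their payoff is 0.

Payoffs: Priya 6,500 points, Chloe 0 points, Nikolai 0 points, Heidi 0 points, Yara 0 points, Uche 0 points, Elif 0 points.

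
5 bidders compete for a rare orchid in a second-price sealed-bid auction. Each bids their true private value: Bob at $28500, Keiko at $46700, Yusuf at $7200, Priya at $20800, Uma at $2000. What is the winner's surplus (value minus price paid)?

Surplus = $18200.

Ranking the bids: Keiko $46700; Bob $28500; Priya $20800; Yusuf $7200; Uma $2000.
Keiko wins with the top bid and pays the second-highest, $28500.
Surplus = $46700 − $28500 = $18200.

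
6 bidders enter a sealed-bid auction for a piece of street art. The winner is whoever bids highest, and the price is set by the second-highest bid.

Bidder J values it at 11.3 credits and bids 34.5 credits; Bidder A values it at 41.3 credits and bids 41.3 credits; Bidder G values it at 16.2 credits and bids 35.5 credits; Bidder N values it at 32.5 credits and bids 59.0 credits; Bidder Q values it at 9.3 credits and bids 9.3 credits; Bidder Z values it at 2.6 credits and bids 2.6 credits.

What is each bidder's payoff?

Bids in descending order: Bidder N 59.0 credits > Bidder A 41.3 credits > Bidder G 35.5 credits > Bidder J 34.5 credits > Bidder Q 9.3 credits > Bidder Z 2.6 credits.
Bidder N has the top bid and wins; the price is the second-highest bid, 41.3 credits.
Bidder N's payoff = 32.5 credits − 41.3 credits = -8.8 credits. All other bidders lose, so their payoff is 0.

Payoffs: Bidder J 0.0 credits, Bidder A 0.0 credits, Bidder G 0.0 credits, Bidder N -8.8 credits, Bidder Q 0.0 credits, Bidder Z 0.0 credits.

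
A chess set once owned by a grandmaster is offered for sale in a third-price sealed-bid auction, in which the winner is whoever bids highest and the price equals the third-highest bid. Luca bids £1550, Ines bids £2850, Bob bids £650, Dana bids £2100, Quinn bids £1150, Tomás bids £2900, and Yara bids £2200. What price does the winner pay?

Bids in descending order: Tomás £2900 > Ines £2850 > Yara £2200 > Dana £2100 > Luca £1550 > Quinn £1150 > Bob £650.
Tomás is the highest bidder, so Tomás wins.
Under the third-price rule, the price is the third-highest bid: £2200.

The winner pays £2200.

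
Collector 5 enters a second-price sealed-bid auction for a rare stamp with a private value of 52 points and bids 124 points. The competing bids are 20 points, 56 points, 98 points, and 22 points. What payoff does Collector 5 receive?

The bidder's payoff: -46 points.

Highest competing bid: 98 points.
Collector 5's bid 124 points is the highest overall, so Collector 5 wins and pays the second-highest bid, 98 points.
Payoff = value − price = 52 points − 98 points = -46 points.
Overbidding won the item at a price above value — truthful bidding would have avoided this loss.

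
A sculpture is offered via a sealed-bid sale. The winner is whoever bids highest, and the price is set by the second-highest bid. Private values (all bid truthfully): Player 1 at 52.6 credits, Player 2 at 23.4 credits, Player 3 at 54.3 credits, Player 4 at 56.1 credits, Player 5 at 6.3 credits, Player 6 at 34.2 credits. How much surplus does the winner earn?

1.8 credits

Bids in descending order: Player 4 56.1 credits > Player 3 54.3 credits > Player 1 52.6 credits > Player 6 34.2 credits > Player 2 23.4 credits > Player 5 6.3 credits.
Player 4 wins with the top bid and pays the second-highest, 54.3 credits.
Surplus = 56.1 credits − 54.3 credits = 1.8 credits.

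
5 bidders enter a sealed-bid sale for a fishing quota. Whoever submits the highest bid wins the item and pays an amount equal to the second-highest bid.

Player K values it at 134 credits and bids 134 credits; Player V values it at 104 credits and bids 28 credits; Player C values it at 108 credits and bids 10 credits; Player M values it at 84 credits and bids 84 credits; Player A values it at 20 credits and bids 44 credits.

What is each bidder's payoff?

Payoffs: Player K 50 credits, Player V 0 credits, Player C 0 credits, Player M 0 credits, Player A 0 credits.

Bids in descending order: Player K 134 credits; Player M 84 credits; Player A 44 credits; Player V 28 credits; Player C 10 credits.
Player K has the top bid and wins; the price is the second-highest bid, 84 credits.
Player K's payoff = 134 credits − 84 credits = 50 credits. All other bidders lose, so their payoff is 0.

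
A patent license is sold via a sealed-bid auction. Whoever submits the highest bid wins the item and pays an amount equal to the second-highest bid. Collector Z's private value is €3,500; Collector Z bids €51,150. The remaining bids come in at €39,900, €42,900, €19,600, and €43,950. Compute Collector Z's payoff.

-€40,450

Highest competing bid: €43,950.
Collector Z's bid €51,150 is the highest overall, so Collector Z wins and pays the second-highest bid, €43,950.
Payoff = value − price = €3,500 − €43,950 = -€40,450.
Overbidding won the item at a price above value — truthful bidding would have avoided this loss.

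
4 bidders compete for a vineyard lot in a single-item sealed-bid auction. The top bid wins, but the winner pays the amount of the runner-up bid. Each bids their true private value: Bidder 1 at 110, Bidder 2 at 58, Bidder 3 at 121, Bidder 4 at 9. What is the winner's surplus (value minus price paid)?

Winner's surplus: 11.

Ranking the bids: Bidder 3 121, then Bidder 1 110, then Bidder 2 58, then Bidder 4 9.
Bidder 3 wins with the top bid and pays the second-highest, 110.
Surplus = 121 − 110 = 11.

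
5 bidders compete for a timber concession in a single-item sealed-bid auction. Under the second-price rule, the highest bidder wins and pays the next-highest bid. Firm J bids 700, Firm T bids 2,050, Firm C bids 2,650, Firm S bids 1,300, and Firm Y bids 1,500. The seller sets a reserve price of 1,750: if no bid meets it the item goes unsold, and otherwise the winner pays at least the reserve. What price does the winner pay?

Ranking the bids: Firm C 2,650; Firm T 2,050; Firm Y 1,500; Firm S 1,300; Firm J 700.
Firm C has the highest bid, so Firm C wins.
The second-highest bid is 2,050, which exceeds the reserve, so that sets the price.

Price paid: 2,050.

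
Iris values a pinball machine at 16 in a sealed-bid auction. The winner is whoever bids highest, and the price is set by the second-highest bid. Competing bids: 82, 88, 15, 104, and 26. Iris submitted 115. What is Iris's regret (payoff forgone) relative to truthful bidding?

The highest competing bid is 104.
Bidding truthfully at 16: the top bid is 104 (a rival), so Iris loses. Payoff = 0.
Bidding 115: Iris has the top bid, wins, and pays the second-highest bid 104. Payoff = 16 − 104 = -88.
Regret = truthful payoff − actual payoff = 0 − -88 = 88.

88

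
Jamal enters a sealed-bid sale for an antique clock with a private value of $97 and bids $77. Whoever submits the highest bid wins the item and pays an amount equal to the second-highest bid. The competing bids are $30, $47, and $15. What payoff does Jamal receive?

Payoff = $50.

Highest competing bid: $47.
Jamal's bid $77 is the highest overall, so Jamal wins and pays the second-highest bid, $47.
Payoff = value − price = $97 − $47 = $50.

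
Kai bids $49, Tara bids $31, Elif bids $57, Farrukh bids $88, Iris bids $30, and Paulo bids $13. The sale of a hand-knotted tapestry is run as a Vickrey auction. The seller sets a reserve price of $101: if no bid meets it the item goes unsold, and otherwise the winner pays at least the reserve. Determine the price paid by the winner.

unsold

Sorted high to low: Farrukh $88, then Elif $57, then Kai $49, then Tara $31, then Iris $30, then Paulo $13.
The top bid $88 is below the reserve $101, so the item goes unsold and nothing is paid.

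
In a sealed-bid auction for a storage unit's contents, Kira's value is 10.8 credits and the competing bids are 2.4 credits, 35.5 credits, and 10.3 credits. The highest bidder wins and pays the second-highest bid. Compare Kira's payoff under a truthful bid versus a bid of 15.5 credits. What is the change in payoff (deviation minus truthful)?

The highest competing bid is 35.5 credits.
Bidding truthfully at 10.8 credits: the top bid is 35.5 credits (a rival), so Kira loses. Payoff = 0.0 credits.
Bidding 15.5 credits: the top bid is 35.5 credits (a rival), so Kira loses. Payoff = 0.0 credits.
Change = 0.0 credits − 0.0 credits = 0.0 credits.
The bid only affects whether you win, not the price — here both bids land on the same side of the top rival bid, so the deviation is payoff-neutral.

Payoff change: 0.0 credits.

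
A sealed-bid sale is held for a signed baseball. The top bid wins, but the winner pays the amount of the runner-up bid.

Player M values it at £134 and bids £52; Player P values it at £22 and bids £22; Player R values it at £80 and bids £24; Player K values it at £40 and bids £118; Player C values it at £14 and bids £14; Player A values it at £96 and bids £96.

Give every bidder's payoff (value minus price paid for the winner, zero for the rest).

Sorted high to low: Player K £118; Player A £96; Player M £52; Player R £24; Player P £22; Player C £14.
Player K has the top bid and wins; the price is the second-highest bid, £96.
Player K's payoff = £40 − £96 = -£56. All other bidders lose, so their payoff is 0.

Payoffs: Player M £0, Player P £0, Player R £0, Player K -£56, Player C £0, Player A £0.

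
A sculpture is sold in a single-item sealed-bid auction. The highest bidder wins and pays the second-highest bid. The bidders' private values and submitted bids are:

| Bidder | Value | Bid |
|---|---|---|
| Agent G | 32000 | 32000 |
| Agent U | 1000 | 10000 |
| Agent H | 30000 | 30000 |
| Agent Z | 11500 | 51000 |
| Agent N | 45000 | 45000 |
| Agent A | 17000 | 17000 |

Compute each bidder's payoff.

Ordered from highest: Agent Z 51000 > Agent N 45000 > Agent G 32000 > Agent H 30000 > Agent A 17000 > Agent U 10000.
Agent Z has the top bid and wins; the price is the second-highest bid, 45000.
Agent Z's payoff = 11500 − 45000 = -33500. All other bidders lose, so their payoff is 0.

Agent G 0, Agent U 0, Agent H 0, Agent Z -33500, Agent N 0, Agent A 0.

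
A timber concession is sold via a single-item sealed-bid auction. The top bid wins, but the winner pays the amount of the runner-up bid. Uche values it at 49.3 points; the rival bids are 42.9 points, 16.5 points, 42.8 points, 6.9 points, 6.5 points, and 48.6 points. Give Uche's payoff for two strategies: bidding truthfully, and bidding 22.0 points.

The highest competing bid is 48.6 points.
Bidding truthfully at 49.3 points: Uche has the top bid, wins, and pays the second-highest bid 48.6 points. Payoff = 49.3 points − 48.6 points = 0.7 points.
Bidding 22.0 points: the top bid is 48.6 points (a rival), so Uche loses. Payoff = 0.0 points.

(a) 0.7 points  (b) 0.0 points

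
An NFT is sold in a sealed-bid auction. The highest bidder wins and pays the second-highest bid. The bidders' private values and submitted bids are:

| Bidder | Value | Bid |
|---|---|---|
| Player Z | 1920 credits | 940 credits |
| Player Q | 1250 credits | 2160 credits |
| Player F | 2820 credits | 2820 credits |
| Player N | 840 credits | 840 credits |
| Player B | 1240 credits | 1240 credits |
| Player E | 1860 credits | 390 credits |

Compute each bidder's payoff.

Player Z 0 credits, Player Q 0 credits, Player F 660 credits, Player N 0 credits, Player B 0 credits, Player E 0 credits.

Bids in descending order: Player F 2820 credits, then Player Q 2160 credits, then Player B 1240 credits, then Player Z 940 credits, then Player N 840 credits, then Player E 390 credits.
Player F has the top bid and wins; the price is the second-highest bid, 2160 credits.
Player F's payoff = 2820 credits − 2160 credits = 660 credits. All other bidders lose, so their payoff is 0.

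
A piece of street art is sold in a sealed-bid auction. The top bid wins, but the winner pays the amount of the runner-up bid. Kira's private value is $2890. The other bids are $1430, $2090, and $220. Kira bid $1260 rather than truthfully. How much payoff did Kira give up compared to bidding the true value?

The highest competing bid is $2090.
Bidding truthfully at $2890: Kira has the top bid, wins, and pays the second-highest bid $2090. Payoff = $2890 − $2090 = $800.
Bidding $1260: the top bid is $2090 (a rival), so Kira loses. Payoff = $0.
Regret = truthful payoff − actual payoff = $800 − $0 = $800.

$800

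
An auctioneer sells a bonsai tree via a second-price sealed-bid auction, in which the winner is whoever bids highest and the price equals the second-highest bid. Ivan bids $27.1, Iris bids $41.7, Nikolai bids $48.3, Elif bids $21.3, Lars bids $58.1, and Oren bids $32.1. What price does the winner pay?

The winner pays $48.3.

Bids in descending order: Lars $58.1; Nikolai $48.3; Iris $41.7; Oren $32.1; Ivan $27.1; Elif $21.3.
Lars is the highest bidder, so Lars wins.
Under the second-price rule, the price is the second-highest bid: $48.3.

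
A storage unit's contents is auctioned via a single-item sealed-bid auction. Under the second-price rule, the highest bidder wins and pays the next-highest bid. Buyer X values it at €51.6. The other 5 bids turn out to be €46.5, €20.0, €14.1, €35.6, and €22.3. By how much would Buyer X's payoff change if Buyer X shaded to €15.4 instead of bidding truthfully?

The highest competing bid is €46.5.
Bidding truthfully at €51.6: Buyer X has the top bid, wins, and pays the second-highest bid €46.5. Payoff = €51.6 − €46.5 = €5.1.
Bidding €15.4: the top bid is €46.5 (a rival), so Buyer X loses. Payoff = €0.0.
Change = €0.0 − €5.1 = -€5.1.
Deviating from a truthful bid can only lose payoff in a second-price auction — never gain.

Change in payoff: -€5.1.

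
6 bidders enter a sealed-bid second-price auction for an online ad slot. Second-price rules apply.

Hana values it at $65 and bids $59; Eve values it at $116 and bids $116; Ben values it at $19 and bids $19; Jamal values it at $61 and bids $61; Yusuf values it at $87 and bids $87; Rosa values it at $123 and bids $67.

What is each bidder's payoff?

Payoffs: Hana $0, Eve $29, Ben $0, Jamal $0, Yusuf $0, Rosa $0.

Ordered from highest: Eve $116; Yusuf $87; Rosa $67; Jamal $61; Hana $59; Ben $19.
Eve has the top bid and wins; the price is the second-highest bid, $87.
Eve's payoff = $116 − $87 = $29. All other bidders lose, so their payoff is 0.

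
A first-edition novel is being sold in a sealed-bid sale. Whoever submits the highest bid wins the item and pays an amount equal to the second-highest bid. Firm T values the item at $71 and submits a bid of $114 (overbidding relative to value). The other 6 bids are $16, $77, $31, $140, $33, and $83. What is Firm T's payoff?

Highest competing bid: $140.
Firm T's bid $114 is not the highest, so Firm T loses, pays nothing, and earns zero payoff.

Payoff = $0.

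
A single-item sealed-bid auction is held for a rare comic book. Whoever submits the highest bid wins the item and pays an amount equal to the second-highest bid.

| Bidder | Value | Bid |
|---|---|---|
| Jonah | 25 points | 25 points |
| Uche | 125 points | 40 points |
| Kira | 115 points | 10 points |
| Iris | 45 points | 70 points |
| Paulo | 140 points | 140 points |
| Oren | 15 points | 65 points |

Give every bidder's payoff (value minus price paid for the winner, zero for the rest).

Payoffs: Jonah 0 points, Uche 0 points, Kira 0 points, Iris 0 points, Paulo 70 points, Oren 0 points.

Ordered from highest: Paulo 140 points; Iris 70 points; Oren 65 points; Uche 40 points; Jonah 25 points; Kira 10 points.
Paulo has the top bid and wins; the price is the second-highest bid, 70 points.
Paulo's payoff = 140 points − 70 points = 70 points. All other bidders lose, so their payoff is 0.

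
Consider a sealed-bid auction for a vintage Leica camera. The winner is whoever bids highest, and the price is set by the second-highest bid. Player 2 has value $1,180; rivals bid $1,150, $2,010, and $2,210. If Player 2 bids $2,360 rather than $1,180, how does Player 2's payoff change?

The highest competing bid is $2,210.
Bidding truthfully at $1,180: the top bid is $2,210 (a rival), so Player 2 loses. Payoff = $0.
Bidding $2,360: Player 2 has the top bid, wins, and pays the second-highest bid $2,210. Payoff = $1,180 − $2,210 = -$1,030.
Change = -$1,030 − $0 = -$1,030.

Payoff change: -$1,030.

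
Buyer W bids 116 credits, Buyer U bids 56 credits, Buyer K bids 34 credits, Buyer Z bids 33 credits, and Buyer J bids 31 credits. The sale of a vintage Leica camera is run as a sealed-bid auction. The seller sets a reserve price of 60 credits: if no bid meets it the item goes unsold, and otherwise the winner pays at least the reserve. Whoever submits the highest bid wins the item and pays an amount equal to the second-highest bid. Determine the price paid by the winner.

Sorted high to low: Buyer W 116 credits, then Buyer U 56 credits, then Buyer K 34 credits, then Buyer Z 33 credits, then Buyer J 31 credits.
Buyer W has the highest bid, so Buyer W wins.
The second-highest bid is 56 credits, but the reserve 60 credits is higher, so the price is the reserve.

Price paid: 60 credits.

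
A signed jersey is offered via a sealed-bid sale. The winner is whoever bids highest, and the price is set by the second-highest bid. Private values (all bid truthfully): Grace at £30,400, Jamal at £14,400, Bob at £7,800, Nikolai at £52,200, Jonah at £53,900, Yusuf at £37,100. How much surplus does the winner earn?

Sorted high to low: Jonah £53,900 > Nikolai £52,200 > Yusuf £37,100 > Grace £30,400 > Jamal £14,400 > Bob £7,800.
Jonah wins with the top bid and pays the second-highest, £52,200.
Surplus = £53,900 − £52,200 = £1,700.

£1,700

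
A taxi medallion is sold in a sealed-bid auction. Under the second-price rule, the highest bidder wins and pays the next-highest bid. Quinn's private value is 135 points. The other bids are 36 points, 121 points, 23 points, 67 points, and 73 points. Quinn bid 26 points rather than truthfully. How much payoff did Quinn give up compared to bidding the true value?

Regret: 14 points.

The highest competing bid is 121 points.
Bidding truthfully at 135 points: Quinn has the top bid, wins, and pays the second-highest bid 121 points. Payoff = 135 points − 121 points = 14 points.
Bidding 26 points: the top bid is 121 points (a rival), so Quinn loses. Payoff = 0 points.
Regret = truthful payoff − actual payoff = 14 points − 0 points = 14 points.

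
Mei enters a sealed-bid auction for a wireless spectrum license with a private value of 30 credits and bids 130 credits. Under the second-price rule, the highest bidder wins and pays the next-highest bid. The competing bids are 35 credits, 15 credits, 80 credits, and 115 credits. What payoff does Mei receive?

Mei's payoff: -85 credits.

Highest competing bid: 115 credits.
Mei's bid 130 credits is the highest overall, so Mei wins and pays the second-highest bid, 115 credits.
Payoff = value − price = 30 credits − 115 credits = -85 credits.
Overbidding won the item at a price above value — truthful bidding would have avoided this loss.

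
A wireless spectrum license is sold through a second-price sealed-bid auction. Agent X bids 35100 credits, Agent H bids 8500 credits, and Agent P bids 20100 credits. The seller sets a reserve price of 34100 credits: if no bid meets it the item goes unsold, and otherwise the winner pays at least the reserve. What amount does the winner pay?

Ranking the bids: Agent X 35100 credits, then Agent P 20100 credits, then Agent H 8500 credits.
Agent X has the highest bid, so Agent X wins.
The second-highest bid is 20100 credits, but the reserve 34100 credits is higher, so the price is the reserve.

34100 credits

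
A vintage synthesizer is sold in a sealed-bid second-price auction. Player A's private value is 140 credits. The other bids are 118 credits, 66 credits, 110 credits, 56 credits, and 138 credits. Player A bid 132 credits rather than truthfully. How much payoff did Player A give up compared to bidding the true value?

Payoff forgone: 2 credits.

The highest competing bid is 138 credits.
Bidding truthfully at 140 credits: Player A has the top bid, wins, and pays the second-highest bid 138 credits. Payoff = 140 credits − 138 credits = 2 credits.
Bidding 132 credits: the top bid is 138 credits (a rival), so Player A loses. Payoff = 0 credits.
Regret = truthful payoff − actual payoff = 2 credits − 0 credits = 2 credits.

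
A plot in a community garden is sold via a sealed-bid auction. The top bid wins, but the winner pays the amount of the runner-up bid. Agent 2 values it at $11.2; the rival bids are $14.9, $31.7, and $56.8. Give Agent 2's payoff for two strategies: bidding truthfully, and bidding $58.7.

The highest competing bid is $56.8.
Bidding truthfully at $11.2: the top bid is $56.8 (a rival), so Agent 2 loses. Payoff = $0.0.
Bidding $58.7: Agent 2 has the top bid, wins, and pays the second-highest bid $56.8. Payoff = $11.2 − $56.8 = -$45.6.
This is the dominant-strategy logic: truthful bidding weakly beats any alternative.

Truthful: $0.0; alternative: -$45.6.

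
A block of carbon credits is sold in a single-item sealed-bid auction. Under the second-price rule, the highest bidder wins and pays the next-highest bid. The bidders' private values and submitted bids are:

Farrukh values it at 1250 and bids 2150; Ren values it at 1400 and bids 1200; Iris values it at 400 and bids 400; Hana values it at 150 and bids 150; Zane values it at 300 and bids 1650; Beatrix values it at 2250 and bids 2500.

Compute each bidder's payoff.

Ordered from highest: Beatrix 2500; Farrukh 2150; Zane 1650; Ren 1200; Iris 400; Hana 150.
Beatrix has the top bid and wins; the price is the second-highest bid, 2150.
Beatrix's payoff = 2250 − 2150 = 100. All other bidders lose, so their payoff is 0.

Payoffs: Farrukh 0, Ren 0, Iris 0, Hana 0, Zane 0, Beatrix 100.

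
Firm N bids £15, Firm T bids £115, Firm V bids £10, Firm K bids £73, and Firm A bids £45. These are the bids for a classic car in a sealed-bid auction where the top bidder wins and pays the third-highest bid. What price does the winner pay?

Price paid: £45.

Ranking the bids: Firm T £115, then Firm K £73, then Firm A £45, then Firm N £15, then Firm V £10.
Firm T is the highest bidder, so Firm T wins.
Under the third-price rule, the price is the third-highest bid: £45.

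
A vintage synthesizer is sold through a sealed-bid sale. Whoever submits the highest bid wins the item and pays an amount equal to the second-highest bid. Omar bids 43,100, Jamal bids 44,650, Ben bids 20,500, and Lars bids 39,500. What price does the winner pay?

Sorted high to low: Jamal 44,650; Omar 43,100; Lars 39,500; Ben 20,500.
Jamal has the highest bid, so Jamal wins.
The second-highest bid is 43,100, so that is what Jamal pays.

Price paid: 43,100.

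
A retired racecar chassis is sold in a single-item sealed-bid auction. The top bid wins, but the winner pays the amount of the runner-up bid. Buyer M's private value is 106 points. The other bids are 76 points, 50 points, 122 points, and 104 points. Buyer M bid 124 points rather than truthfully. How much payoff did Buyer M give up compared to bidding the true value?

Payoff forgone: 16 points.

The highest competing bid is 122 points.
Bidding truthfully at 106 points: the top bid is 122 points (a rival), so Buyer M loses. Payoff = 0 points.
Bidding 124 points: Buyer M has the top bid, wins, and pays the second-highest bid 122 points. Payoff = 106 points − 122 points = -16 points.
Regret = truthful payoff − actual payoff = 0 points − -16 points = 16 points.
Deviating from a truthful bid can only lose payoff in a second-price auction — never gain.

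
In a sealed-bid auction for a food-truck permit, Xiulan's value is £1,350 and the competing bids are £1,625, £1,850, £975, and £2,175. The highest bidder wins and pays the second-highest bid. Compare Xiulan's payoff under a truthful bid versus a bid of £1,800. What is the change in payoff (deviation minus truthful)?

The highest competing bid is £2,175.
Bidding truthfully at £1,350: the top bid is £2,175 (a rival), so Xiulan loses. Payoff = £0.
Bidding £1,800: the top bid is £2,175 (a rival), so Xiulan loses. Payoff = £0.
Change = £0 − £0 = £0.
The bid only affects whether you win, not the price — here both bids land on the same side of the top rival bid, so the deviation is payoff-neutral.

Payoff change: £0.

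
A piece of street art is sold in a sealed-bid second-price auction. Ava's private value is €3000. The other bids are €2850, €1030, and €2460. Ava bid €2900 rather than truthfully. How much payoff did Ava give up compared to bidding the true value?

The highest competing bid is €2850.
Bidding truthfully at €3000: Ava has the top bid, wins, and pays the second-highest bid €2850. Payoff = €3000 − €2850 = €150.
Bidding €2900: Ava has the top bid, wins, and pays the second-highest bid €2850. Payoff = €3000 − €2850 = €150.
Regret = truthful payoff − actual payoff = €150 − €150 = €0.

Regret: €0.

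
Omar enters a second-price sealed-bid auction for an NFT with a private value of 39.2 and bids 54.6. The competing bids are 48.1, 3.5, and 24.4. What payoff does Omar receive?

-8.9

Highest competing bid: 48.1.
Omar's bid 54.6 is the highest overall, so Omar wins and pays the second-highest bid, 48.1.
Payoff = value − price = 39.2 − 48.1 = -8.9.
Overbidding won the item at a price above value — truthful bidding would have avoided this loss.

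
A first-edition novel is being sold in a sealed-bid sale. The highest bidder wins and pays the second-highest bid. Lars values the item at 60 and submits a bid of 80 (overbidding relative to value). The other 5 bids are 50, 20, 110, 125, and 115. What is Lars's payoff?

Lars's payoff: 0.

Highest competing bid: 125.
Lars's bid 80 is not the highest, so Lars loses, pays nothing, and earns zero payoff.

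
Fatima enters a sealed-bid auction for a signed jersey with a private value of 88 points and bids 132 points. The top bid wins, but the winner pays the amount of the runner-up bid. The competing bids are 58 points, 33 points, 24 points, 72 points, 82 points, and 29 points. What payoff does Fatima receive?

Highest competing bid: 82 points.
Fatima's bid 132 points is the highest overall, so Fatima wins and pays the second-highest bid, 82 points.
Payoff = value − price = 88 points − 82 points = 6 points.

Fatima's payoff: 6 points.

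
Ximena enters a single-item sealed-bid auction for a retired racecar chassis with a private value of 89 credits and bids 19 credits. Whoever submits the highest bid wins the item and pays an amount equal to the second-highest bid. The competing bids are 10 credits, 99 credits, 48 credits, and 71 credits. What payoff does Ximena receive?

Highest competing bid: 99 credits.
Ximena's bid 19 credits is not the highest, so Ximena loses, pays nothing, and earns zero payoff.

Payoff = 0 credits.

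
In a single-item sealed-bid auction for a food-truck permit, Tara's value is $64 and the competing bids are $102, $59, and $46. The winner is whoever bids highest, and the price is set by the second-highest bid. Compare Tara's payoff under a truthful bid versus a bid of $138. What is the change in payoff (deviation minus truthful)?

Change in payoff: -$38.

The highest competing bid is $102.
Bidding truthfully at $64: the top bid is $102 (a rival), so Tara loses. Payoff = $0.
Bidding $138: Tara has the top bid, wins, and pays the second-highest bid $102. Payoff = $64 − $102 = -$38.
Change = -$38 − $0 = -$38.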